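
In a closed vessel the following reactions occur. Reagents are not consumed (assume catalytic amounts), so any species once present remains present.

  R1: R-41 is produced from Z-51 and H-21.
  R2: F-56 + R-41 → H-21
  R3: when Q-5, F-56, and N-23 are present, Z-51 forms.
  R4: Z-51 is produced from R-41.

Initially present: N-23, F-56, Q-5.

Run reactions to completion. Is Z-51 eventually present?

Q-5, F-56, and N-23 present → Z-51 forms (R3).

Yes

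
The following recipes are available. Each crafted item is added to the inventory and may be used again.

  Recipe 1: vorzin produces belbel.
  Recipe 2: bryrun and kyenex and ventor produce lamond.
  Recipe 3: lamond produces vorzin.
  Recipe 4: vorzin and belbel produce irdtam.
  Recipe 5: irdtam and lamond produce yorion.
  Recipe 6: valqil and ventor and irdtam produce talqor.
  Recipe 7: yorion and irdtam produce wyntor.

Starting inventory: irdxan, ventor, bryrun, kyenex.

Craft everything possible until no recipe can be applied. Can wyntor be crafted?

bryrun and kyenex and ventor → lamond (Recipe 2).
lamond → vorzin (Recipe 3).
Using Recipe 1, vorzin makes belbel.
vorzin and belbel → irdtam (Recipe 4).
Using Recipe 5, irdtam and lamond make yorion.
yorion and irdtam → wyntor (Recipe 7).

Yes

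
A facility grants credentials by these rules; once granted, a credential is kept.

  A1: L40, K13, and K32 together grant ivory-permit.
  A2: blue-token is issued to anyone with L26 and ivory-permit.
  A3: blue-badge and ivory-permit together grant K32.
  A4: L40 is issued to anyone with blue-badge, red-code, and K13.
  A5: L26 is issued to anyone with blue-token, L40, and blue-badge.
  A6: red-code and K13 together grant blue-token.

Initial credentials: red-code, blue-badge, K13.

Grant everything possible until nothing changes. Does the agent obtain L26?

Yes

Holding blue-badge, red-code, and K13 grants L40 (A4).
Holding red-code and K13 grants blue-token (A6).
Holding blue-token, L40, and blue-badge grants L26 (A5).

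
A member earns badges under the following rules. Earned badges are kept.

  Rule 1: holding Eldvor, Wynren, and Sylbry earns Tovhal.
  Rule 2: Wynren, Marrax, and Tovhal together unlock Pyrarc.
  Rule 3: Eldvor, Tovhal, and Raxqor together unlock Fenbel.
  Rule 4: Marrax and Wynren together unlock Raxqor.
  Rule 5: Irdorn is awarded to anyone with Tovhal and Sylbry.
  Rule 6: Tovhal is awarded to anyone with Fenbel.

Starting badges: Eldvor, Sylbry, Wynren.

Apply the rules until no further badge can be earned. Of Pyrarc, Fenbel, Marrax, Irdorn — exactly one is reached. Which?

Irdorn

With Eldvor, Wynren, and Sylbry, Tovhal is earned (Rule 1).
With Tovhal and Sylbry, Irdorn is earned (Rule 5).
Fenbel would need Eldvor, Tovhal, and Raxqor (Rule 3), but Raxqor is never earned. Pyrarc would need Wynren, Marrax, and Tovhal (Rule 2), but Marrax is never earned. No rule produces Marrax, and it is not given.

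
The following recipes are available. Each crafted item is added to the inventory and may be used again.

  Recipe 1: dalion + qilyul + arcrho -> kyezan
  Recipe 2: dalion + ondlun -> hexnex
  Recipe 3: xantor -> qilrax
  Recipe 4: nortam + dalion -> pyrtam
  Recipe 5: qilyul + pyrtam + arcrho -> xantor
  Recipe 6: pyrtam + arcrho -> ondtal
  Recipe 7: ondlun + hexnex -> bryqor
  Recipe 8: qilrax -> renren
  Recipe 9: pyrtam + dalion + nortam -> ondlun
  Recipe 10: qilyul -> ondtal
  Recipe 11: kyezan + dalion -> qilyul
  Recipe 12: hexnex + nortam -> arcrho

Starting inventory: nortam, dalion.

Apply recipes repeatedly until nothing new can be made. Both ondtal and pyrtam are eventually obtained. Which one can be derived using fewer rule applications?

pyrtam: Using Recipe 4, nortam and dalion make pyrtam. [1 rule application]
ondtal: Using Recipe 4, nortam and dalion make pyrtam. Using Recipe 9, pyrtam, dalion, and nortam make ondlun. Using Recipe 2, dalion and ondlun make hexnex. Using Recipe 12, hexnex and nortam make arcrho. pyrtam + arcrho -> ondtal (Recipe 6). [5 rule applications]
pyrtam needs fewer.

pyrtam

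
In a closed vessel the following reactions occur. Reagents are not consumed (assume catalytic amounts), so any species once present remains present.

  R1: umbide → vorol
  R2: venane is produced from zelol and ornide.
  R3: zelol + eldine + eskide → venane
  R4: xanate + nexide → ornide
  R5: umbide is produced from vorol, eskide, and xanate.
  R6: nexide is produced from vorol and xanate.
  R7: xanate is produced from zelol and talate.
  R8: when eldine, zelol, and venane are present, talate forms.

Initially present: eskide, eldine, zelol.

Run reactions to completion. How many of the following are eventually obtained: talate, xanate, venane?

zelol, eldine, and eskide present → venane forms (R3).
eldine, zelol, and venane present → talate forms (R8).
zelol and talate present → xanate forms (R7).
talate: reached.
xanate: reached.
venane: reached.
All 3 are reached.

3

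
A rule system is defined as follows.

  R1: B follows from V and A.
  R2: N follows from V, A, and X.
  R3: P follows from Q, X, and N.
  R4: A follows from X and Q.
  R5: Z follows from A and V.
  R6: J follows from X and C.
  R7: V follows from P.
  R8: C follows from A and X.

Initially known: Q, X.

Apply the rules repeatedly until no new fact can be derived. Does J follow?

Yes

X and Q hold, so A follows (R4).
A and X hold, so C follows (R8).
X and C hold, so J follows (R6).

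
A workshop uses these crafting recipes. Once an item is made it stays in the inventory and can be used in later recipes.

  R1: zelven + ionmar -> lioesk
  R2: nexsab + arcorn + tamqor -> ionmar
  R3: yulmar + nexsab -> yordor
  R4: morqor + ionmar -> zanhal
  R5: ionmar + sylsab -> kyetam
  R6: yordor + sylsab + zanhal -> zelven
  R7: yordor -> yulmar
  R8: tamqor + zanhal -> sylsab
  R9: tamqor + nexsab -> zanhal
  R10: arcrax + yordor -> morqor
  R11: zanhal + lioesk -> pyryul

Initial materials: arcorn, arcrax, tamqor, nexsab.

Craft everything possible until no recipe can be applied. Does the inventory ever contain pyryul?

No

pyryul would need zanhal and lioesk (R11), but lioesk is never obtained.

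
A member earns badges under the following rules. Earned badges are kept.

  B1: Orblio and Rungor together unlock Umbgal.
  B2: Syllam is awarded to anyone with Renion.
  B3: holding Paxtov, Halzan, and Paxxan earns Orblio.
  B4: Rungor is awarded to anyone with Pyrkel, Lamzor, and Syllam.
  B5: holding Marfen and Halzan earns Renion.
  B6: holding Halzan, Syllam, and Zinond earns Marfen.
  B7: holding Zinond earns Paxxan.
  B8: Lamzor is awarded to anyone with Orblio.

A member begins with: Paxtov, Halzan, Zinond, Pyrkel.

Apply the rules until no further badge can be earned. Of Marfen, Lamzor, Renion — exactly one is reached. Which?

Lamzor

With Zinond, Paxxan is earned (B7).
With Paxtov, Halzan, and Paxxan, Orblio is earned (B3).
With Orblio, Lamzor is earned (B8).
Renion would need Marfen and Halzan (B5), but Marfen is never earned. Marfen would need Halzan, Syllam, and Zinond (B6), but Syllam is never earned.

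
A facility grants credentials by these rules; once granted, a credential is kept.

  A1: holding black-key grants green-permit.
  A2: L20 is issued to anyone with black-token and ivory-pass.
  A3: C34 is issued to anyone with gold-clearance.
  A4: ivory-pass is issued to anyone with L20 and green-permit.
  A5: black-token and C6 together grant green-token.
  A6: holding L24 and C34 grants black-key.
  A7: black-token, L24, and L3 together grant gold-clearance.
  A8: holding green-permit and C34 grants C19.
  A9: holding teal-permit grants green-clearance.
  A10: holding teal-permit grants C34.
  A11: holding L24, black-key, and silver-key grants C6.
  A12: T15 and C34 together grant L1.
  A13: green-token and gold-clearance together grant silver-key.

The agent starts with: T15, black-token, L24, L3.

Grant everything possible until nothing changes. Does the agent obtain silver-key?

No

silver-key would need green-token and gold-clearance (A13), but green-token is never granted.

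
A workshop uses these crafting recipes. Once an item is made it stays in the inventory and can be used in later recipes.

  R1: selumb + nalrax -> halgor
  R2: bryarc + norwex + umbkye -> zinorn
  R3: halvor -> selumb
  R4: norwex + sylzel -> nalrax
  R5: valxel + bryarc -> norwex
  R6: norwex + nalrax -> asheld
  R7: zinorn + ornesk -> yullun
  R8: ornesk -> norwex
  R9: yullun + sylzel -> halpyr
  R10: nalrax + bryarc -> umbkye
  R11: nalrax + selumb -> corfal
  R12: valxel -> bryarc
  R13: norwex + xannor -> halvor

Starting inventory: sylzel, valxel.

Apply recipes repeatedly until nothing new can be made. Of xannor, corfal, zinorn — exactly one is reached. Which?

Using R12, valxel makes bryarc.
valxel + bryarc -> norwex (R5).
Using R4, norwex and sylzel make nalrax.
Using R10, nalrax and bryarc make umbkye.
bryarc + norwex + umbkye -> zinorn (R2).
corfal would need nalrax and selumb (R11), but selumb is never obtained. No rule produces xannor, and it is not given.

zinorn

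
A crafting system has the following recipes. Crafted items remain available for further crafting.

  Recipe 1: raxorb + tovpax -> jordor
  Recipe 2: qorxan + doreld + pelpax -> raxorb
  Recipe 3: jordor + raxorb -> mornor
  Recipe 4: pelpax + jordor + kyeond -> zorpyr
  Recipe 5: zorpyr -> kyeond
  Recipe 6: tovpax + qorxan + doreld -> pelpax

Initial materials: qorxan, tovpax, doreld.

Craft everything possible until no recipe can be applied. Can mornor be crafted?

Yes

tovpax + qorxan + doreld -> pelpax (Recipe 6).
qorxan + doreld + pelpax -> raxorb (Recipe 2).
raxorb + tovpax -> jordor (Recipe 1).
jordor + raxorb -> mornor (Recipe 3).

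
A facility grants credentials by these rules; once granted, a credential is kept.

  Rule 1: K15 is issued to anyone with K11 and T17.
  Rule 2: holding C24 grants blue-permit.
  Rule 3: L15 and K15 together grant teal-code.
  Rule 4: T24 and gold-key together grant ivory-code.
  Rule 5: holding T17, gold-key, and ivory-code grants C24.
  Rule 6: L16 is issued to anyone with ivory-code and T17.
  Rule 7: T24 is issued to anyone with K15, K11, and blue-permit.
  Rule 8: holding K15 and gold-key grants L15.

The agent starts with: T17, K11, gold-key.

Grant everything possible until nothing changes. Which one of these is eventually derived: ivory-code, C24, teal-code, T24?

teal-code

Holding K11 and T17 grants K15 (Rule 1).
Holding K15 and gold-key grants L15 (Rule 8).
Holding L15 and K15 grants teal-code (Rule 3).
T24 would need K15, K11, and blue-permit (Rule 7), but blue-permit is never granted. ivory-code would need T24 and gold-key (Rule 4), but T24 is never granted. C24 would need T17, gold-key, and ivory-code (Rule 5), but ivory-code is never granted.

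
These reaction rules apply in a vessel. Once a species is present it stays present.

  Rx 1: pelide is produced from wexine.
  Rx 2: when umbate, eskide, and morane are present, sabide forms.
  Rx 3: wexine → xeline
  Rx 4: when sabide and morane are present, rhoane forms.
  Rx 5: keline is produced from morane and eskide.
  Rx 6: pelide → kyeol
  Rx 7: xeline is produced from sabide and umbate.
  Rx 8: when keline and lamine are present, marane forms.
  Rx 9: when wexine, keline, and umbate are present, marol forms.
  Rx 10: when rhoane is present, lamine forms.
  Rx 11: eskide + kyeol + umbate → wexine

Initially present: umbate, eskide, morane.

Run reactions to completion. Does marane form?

umbate, eskide, and morane present → sabide forms (Rx 2).
morane and eskide present → keline forms (Rx 5).
sabide and morane present → rhoane forms (Rx 4).
rhoane present → lamine forms (Rx 10).
keline and lamine present → marane forms (Rx 8).

Yes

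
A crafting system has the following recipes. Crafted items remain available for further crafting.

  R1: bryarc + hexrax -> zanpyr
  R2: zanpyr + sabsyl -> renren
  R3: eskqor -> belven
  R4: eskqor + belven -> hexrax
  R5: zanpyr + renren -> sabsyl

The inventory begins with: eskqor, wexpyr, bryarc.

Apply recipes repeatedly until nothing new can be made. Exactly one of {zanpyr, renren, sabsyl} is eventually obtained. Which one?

zanpyr

Using R3, eskqor makes belven.
Using R4, eskqor and belven make hexrax.
Using R1, bryarc and hexrax make zanpyr.
renren would need zanpyr and sabsyl (R2), but sabsyl is never obtained. sabsyl would need zanpyr and renren (R5), but renren is never obtained.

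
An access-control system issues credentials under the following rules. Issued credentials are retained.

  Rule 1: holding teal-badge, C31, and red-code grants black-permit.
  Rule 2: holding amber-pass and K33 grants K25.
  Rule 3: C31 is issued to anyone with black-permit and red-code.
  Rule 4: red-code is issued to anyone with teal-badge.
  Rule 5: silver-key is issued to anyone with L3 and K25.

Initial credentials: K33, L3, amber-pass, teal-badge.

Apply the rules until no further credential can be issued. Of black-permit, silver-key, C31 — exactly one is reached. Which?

silver-key

Holding amber-pass and K33 grants K25 (Rule 2).
Holding L3 and K25 grants silver-key (Rule 5).
C31 would need black-permit and red-code (Rule 3), but black-permit is never granted. black-permit would need teal-badge, C31, and red-code (Rule 1), but C31 is never granted.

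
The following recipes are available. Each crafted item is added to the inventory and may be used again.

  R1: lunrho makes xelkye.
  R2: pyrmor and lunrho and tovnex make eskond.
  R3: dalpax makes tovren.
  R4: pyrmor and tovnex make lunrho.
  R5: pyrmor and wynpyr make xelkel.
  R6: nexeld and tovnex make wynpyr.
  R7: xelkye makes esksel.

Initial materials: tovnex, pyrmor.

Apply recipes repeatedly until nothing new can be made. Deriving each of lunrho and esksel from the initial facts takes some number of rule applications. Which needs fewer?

lunrho

lunrho: pyrmor and tovnex → lunrho (R4). [1 rule application]
esksel: pyrmor and tovnex → lunrho (R4). Using R1, lunrho makes xelkye. Using R7, xelkye makes esksel. [3 rule applications]
lunrho needs fewer.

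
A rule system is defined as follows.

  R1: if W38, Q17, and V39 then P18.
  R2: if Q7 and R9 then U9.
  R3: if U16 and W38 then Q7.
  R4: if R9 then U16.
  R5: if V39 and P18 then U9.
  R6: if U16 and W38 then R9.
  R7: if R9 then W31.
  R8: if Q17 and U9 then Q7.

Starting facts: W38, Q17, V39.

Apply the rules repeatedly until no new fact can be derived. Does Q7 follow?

From W38, Q17, and V39, R1 gives P18.
From V39 and P18, R5 gives U9.
Q17 and U9 hold, so Q7 follows (R8).

Yes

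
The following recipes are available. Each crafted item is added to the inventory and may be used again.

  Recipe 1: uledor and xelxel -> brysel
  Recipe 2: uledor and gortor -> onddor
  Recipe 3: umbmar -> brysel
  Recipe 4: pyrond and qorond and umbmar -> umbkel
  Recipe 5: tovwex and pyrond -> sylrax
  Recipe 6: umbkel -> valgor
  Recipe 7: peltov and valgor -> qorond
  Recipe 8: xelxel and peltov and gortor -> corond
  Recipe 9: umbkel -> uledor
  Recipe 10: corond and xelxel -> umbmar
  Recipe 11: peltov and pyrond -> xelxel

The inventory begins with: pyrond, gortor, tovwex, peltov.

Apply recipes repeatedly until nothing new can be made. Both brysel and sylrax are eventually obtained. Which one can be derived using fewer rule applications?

sylrax

sylrax: Using Recipe 5, tovwex and pyrond make sylrax. [1 rule application]
brysel: Using Recipe 11, peltov and pyrond make xelxel. Using Recipe 8, xelxel, peltov, and gortor make corond. corond and xelxel -> umbmar (Recipe 10). Using Recipe 3, umbmar makes brysel. [4 rule applications]
sylrax needs fewer.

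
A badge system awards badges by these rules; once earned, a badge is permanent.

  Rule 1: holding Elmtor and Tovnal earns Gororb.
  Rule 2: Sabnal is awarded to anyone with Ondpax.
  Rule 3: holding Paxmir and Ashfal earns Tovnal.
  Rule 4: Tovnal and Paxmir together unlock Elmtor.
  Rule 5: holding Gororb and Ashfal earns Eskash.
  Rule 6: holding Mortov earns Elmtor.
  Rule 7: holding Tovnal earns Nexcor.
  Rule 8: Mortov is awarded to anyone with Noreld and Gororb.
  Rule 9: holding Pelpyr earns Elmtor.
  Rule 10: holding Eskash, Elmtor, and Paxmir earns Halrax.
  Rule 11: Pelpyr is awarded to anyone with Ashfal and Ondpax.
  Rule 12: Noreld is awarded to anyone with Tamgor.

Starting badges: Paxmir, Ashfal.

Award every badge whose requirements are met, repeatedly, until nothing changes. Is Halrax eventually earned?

Yes

With Paxmir and Ashfal, Tovnal is earned (Rule 3).
With Tovnal and Paxmir, Elmtor is earned (Rule 4).
With Elmtor and Tovnal, Gororb is earned (Rule 1).
With Gororb and Ashfal, Eskash is earned (Rule 5).
With Eskash, Elmtor, and Paxmir, Halrax is earned (Rule 10).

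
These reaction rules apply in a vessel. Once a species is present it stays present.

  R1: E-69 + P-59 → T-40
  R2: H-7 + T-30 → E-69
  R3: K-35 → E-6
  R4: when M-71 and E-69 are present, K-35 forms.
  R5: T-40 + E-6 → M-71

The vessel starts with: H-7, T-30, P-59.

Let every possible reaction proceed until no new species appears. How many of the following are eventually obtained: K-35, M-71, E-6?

K-35 would need M-71 and E-69 (R4), but M-71 never forms.
M-71 would need T-40 and E-6 (R5), but E-6 never forms.
E-6 would need K-35 (R3), but K-35 never forms.
None of the 3 are reached.

0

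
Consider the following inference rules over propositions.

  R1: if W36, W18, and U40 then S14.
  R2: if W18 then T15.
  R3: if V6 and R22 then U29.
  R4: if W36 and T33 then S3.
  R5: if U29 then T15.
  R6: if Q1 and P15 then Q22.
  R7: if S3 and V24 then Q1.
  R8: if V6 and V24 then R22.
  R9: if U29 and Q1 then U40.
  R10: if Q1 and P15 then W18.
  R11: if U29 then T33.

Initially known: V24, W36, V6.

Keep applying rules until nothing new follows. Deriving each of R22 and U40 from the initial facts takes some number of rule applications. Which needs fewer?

R22: V6 and V24 hold, so R22 follows (R8). [1 rule application]
U40: V6 and V24 hold, so R22 follows (R8). V6 and R22 hold, so U29 follows (R3). From U29, R11 gives T33. W36 and T33 hold, so S3 follows (R4). From S3 and V24, R7 gives Q1. U29 and Q1 hold, so U40 follows (R9). [6 rule applications]
R22 needs fewer.

R22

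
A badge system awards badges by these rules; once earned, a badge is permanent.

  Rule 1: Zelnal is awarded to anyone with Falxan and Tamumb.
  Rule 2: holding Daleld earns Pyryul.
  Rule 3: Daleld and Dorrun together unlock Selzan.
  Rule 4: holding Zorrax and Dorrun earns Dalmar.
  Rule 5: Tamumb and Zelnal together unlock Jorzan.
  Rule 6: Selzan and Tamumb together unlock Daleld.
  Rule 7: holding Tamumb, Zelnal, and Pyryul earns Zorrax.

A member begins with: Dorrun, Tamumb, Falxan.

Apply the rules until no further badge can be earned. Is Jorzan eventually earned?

Yes

With Falxan and Tamumb, Zelnal is earned (Rule 1).
With Tamumb and Zelnal, Jorzan is earned (Rule 5).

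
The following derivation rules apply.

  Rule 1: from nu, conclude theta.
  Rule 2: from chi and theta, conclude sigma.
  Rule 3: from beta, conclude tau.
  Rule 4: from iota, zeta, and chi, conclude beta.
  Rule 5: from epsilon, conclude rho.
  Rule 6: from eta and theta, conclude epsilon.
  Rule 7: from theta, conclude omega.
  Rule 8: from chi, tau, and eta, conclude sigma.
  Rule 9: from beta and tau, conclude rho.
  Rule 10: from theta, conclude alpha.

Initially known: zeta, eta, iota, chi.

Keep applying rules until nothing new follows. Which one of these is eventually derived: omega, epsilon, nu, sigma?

sigma

iota, zeta, and chi hold, so beta follows (Rule 4).
From beta, Rule 3 gives tau.
From chi, tau, and eta, Rule 8 gives sigma.
omega would need theta (Rule 7), but theta is never established. epsilon would need eta and theta (Rule 6), but theta is never established. No rule produces nu, and it is not given.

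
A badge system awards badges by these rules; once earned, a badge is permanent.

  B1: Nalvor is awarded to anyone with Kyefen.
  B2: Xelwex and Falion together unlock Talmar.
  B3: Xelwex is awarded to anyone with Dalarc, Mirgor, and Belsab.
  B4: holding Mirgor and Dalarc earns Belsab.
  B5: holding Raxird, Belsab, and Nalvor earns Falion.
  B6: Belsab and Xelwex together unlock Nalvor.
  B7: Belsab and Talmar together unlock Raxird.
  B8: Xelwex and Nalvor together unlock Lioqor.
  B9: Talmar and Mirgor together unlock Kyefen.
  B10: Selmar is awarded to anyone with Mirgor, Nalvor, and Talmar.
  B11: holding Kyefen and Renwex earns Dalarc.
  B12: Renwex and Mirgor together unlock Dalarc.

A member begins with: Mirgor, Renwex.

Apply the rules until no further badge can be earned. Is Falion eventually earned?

No

Falion would need Raxird, Belsab, and Nalvor (B5), but Raxird is never earned.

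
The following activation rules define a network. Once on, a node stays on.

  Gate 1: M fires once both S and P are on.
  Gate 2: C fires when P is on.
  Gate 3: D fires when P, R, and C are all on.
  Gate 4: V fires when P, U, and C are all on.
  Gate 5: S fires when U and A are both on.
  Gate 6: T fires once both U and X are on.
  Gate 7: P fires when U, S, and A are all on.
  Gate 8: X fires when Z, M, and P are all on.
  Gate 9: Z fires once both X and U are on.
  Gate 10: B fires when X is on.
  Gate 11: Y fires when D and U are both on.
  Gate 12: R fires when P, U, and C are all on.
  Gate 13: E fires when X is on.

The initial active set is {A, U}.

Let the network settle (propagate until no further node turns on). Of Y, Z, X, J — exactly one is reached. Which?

Gate 5: U and A on → S on.
Gate 7: U, S, and A on → P on.
Gate 2: P on → C on.
Gate 12: P, U, and C on → R on.
P, R, and C are on, so D fires (Gate 3).
D and U are on, so Y fires (Gate 11).
Z would need X and U (Gate 9), but X never turns on. No rule produces J, and it is not given. X would need Z, M, and P (Gate 8), but Z never turns on.

Y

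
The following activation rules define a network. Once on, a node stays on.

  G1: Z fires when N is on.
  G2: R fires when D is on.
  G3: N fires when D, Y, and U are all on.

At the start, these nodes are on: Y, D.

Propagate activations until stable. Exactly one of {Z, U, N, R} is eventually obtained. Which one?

R

D is on, so R fires (G2).
N would need D, Y, and U (G3), but U never turns on. No rule produces U, and it is not given. Z would need N (G1), but N never turns on.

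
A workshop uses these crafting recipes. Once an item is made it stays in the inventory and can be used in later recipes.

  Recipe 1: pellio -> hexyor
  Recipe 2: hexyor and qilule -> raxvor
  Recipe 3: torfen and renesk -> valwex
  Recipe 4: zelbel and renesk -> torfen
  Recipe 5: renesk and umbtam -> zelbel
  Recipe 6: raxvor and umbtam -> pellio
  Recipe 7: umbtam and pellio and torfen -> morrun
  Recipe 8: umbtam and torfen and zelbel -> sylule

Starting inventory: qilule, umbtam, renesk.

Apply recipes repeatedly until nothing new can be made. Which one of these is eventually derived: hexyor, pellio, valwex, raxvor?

valwex

Using Recipe 5, renesk and umbtam make zelbel.
zelbel and renesk -> torfen (Recipe 4).
torfen and renesk -> valwex (Recipe 3).
hexyor would need pellio (Recipe 1), but pellio is never obtained. pellio would need raxvor and umbtam (Recipe 6), but raxvor is never obtained. raxvor would need hexyor and qilule (Recipe 2), but hexyor is never obtained.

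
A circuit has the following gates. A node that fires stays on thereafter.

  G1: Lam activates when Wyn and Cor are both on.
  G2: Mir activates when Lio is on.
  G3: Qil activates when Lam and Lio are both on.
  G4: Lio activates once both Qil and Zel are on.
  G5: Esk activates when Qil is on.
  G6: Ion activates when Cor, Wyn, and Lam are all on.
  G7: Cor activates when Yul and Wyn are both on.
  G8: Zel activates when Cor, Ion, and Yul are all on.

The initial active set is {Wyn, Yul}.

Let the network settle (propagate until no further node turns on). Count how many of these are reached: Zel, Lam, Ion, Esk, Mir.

3

Yul and Wyn are on, so Cor activates (G7).
Wyn and Cor are on, so Lam activates (G1).
Cor, Wyn, and Lam are on, so Ion activates (G6).
Cor, Ion, and Yul are on, so Zel activates (G8).
Zel: reached.
Lam: reached.
Ion: reached.
Esk would need Qil (G5), but Qil never turns on.
Mir would need Lio (G2), but Lio never turns on.
Reached: Zel, Lam, and Ion — 3 of the 5.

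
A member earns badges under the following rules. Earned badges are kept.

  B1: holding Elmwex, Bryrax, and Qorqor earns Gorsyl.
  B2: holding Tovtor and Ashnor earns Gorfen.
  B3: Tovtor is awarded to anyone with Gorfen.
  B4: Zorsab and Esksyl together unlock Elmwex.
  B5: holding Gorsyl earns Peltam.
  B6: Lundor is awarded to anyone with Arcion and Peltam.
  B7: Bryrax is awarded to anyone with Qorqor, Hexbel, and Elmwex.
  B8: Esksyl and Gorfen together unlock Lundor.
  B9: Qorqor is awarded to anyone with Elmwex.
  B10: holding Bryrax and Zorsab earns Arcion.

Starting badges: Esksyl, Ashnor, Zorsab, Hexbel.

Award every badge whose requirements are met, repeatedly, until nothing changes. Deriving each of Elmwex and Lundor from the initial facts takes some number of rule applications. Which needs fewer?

Elmwex

Elmwex: With Zorsab and Esksyl, Elmwex is earned (B4). [1 rule application]
Lundor: With Zorsab and Esksyl, Elmwex is earned (B4). With Elmwex, Qorqor is earned (B9). With Qorqor, Hexbel, and Elmwex, Bryrax is earned (B7). With Elmwex, Bryrax, and Qorqor, Gorsyl is earned (B1). With Bryrax and Zorsab, Arcion is earned (B10). With Gorsyl, Peltam is earned (B5). With Arcion and Peltam, Lundor is earned (B6). [7 rule applications]
Elmwex needs fewer.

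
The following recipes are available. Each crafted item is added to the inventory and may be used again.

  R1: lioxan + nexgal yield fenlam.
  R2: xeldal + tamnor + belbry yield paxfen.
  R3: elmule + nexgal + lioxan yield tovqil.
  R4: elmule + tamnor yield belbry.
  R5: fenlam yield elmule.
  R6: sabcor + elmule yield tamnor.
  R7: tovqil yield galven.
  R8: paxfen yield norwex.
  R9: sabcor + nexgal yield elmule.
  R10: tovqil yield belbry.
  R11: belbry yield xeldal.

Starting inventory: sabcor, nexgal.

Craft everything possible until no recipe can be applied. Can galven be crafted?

galven would need tovqil (R7), but tovqil is never obtained.

No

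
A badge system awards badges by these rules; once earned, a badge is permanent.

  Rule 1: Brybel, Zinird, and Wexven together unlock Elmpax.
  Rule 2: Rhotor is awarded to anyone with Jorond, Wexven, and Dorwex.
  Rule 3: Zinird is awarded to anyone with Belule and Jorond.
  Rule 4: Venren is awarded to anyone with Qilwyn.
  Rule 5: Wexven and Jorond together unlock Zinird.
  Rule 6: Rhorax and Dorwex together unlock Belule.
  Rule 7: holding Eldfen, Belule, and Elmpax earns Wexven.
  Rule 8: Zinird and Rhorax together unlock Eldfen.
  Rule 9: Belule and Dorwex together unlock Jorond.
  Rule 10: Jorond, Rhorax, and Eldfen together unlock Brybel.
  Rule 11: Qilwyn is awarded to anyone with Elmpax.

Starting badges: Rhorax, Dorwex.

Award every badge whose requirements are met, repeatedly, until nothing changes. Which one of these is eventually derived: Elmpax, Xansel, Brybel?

With Rhorax and Dorwex, Belule is earned (Rule 6).
With Belule and Dorwex, Jorond is earned (Rule 9).
With Belule and Jorond, Zinird is earned (Rule 3).
With Zinird and Rhorax, Eldfen is earned (Rule 8).
With Jorond, Rhorax, and Eldfen, Brybel is earned (Rule 10).
Elmpax would need Brybel, Zinird, and Wexven (Rule 1), but Wexven is never earned. No rule produces Xansel, and it is not given.

Brybel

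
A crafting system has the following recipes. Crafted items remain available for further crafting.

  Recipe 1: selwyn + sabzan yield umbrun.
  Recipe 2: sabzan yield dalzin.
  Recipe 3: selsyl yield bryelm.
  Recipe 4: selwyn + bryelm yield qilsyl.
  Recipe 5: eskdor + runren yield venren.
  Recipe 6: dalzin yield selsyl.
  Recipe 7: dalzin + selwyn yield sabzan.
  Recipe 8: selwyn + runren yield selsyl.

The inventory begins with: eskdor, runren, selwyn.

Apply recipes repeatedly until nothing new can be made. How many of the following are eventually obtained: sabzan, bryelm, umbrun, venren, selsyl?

Using Recipe 8, selwyn and runren make selsyl.
Using Recipe 5, eskdor and runren make venren.
Using Recipe 3, selsyl makes bryelm.
sabzan would need dalzin and selwyn (Recipe 7), but dalzin is never obtained.
bryelm: reached.
umbrun would need selwyn and sabzan (Recipe 1), but sabzan is never obtained.
venren: reached.
selsyl: reached.
Reached: bryelm, venren, and selsyl — 3 of the 5.

3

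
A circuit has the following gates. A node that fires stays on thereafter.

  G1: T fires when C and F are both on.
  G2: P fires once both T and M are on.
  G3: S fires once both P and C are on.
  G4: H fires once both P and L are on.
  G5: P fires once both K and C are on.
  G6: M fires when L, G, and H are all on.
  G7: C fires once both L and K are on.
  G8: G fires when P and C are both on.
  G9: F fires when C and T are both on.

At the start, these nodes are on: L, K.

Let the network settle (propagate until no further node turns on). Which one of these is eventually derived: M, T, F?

L and K are on, so C fires (G7).
K and C are on, so P fires (G5).
P and C are on, so G fires (G8).
G4: P and L on → H on.
L, G, and H are on, so M fires (G6).
T would need C and F (G1), but F never turns on. F would need C and T (G9), but T never turns on.

M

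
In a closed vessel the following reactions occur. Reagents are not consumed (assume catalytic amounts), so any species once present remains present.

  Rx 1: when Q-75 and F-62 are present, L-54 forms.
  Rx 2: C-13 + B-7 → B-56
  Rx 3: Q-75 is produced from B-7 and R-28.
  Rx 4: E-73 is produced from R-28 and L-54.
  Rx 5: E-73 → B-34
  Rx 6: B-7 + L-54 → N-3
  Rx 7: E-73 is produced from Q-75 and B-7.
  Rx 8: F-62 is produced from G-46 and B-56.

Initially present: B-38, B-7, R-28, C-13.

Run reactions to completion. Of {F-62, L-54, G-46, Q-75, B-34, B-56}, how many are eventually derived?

3

C-13 and B-7 present → B-56 forms (Rx 2).
B-7 and R-28 present → Q-75 forms (Rx 3).
Q-75 and B-7 present → E-73 forms (Rx 7).
E-73 present → B-34 forms (Rx 5).
F-62 would need G-46 and B-56 (Rx 8), but G-46 never forms.
L-54 would need Q-75 and F-62 (Rx 1), but F-62 never forms.
No rule produces G-46, and it is not given.
Q-75: reached.
B-34: reached.
B-56: reached.
Reached: Q-75, B-34, and B-56 — 3 of the 6.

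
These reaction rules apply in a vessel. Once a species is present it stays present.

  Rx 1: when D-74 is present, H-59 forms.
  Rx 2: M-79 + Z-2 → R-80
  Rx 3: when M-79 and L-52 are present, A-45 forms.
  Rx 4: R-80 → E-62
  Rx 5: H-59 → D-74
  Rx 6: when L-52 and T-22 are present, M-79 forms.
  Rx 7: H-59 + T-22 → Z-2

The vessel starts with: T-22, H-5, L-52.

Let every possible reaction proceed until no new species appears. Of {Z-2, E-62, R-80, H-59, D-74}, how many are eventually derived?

0

Z-2 would need H-59 and T-22 (Rx 7), but H-59 never forms.
E-62 would need R-80 (Rx 4), but R-80 never forms.
R-80 would need M-79 and Z-2 (Rx 2), but Z-2 never forms.
H-59 would need D-74 (Rx 1), but D-74 never forms.
D-74 would need H-59 (Rx 5), but H-59 never forms.
None of the 5 are reached.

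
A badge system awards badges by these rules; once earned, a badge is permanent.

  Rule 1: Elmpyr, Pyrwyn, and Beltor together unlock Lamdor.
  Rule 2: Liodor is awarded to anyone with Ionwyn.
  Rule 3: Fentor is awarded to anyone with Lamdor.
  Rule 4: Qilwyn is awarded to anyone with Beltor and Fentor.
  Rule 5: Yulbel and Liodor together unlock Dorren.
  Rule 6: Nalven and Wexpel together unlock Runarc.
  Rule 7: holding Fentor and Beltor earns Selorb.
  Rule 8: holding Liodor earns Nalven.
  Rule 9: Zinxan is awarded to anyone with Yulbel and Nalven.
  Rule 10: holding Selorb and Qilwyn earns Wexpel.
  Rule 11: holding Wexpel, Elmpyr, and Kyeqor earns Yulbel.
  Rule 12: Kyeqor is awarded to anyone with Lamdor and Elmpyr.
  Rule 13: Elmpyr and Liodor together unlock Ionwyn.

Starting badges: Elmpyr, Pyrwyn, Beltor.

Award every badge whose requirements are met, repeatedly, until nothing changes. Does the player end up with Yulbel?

With Elmpyr, Pyrwyn, and Beltor, Lamdor is earned (Rule 1).
With Lamdor and Elmpyr, Kyeqor is earned (Rule 12).
With Lamdor, Fentor is earned (Rule 3).
With Beltor and Fentor, Qilwyn is earned (Rule 4).
With Fentor and Beltor, Selorb is earned (Rule 7).
With Selorb and Qilwyn, Wexpel is earned (Rule 10).
With Wexpel, Elmpyr, and Kyeqor, Yulbel is earned (Rule 11).

Yes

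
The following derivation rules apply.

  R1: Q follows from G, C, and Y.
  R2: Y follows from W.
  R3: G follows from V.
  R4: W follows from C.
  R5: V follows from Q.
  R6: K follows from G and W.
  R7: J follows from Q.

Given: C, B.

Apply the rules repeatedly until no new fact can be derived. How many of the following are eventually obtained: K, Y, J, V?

1

From C, R4 gives W.
From W, R2 gives Y.
K would need G and W (R6), but G is never established.
Y: reached.
J would need Q (R7), but Q is never established.
V would need Q (R5), but Q is never established.
Reached: Y — 1 of the 4.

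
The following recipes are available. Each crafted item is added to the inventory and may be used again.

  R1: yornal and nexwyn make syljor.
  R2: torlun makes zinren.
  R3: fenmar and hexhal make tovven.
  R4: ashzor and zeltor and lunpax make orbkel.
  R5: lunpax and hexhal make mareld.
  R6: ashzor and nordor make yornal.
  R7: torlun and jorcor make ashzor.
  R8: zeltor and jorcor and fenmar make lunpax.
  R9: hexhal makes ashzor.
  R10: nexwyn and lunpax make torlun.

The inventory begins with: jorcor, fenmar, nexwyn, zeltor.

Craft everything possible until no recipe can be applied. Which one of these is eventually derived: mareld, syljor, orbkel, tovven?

zeltor and jorcor and fenmar → lunpax (R8).
Using R10, nexwyn and lunpax make torlun.
Using R7, torlun and jorcor make ashzor.
Using R4, ashzor, zeltor, and lunpax make orbkel.
tovven would need fenmar and hexhal (R3), but hexhal is never obtained. mareld would need lunpax and hexhal (R5), but hexhal is never obtained. syljor would need yornal and nexwyn (R1), but yornal is never obtained.

orbkel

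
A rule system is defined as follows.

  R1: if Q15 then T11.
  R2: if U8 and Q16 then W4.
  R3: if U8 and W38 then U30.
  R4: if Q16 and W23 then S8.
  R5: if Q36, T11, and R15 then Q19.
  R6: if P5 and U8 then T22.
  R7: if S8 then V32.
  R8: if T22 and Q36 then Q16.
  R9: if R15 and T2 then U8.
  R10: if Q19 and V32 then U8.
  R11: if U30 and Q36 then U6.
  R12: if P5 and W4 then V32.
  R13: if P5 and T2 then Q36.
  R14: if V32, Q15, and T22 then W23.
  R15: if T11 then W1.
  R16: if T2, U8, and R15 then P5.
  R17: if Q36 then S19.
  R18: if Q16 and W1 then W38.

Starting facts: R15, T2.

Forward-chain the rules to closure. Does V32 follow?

Yes

From R15 and T2, R9 gives U8.
T2, U8, and R15 hold, so P5 follows (R16).
P5 and U8 hold, so T22 follows (R6).
From P5 and T2, R13 gives Q36.
From T22 and Q36, R8 gives Q16.
From U8 and Q16, R2 gives W4.
From P5 and W4, R12 gives V32.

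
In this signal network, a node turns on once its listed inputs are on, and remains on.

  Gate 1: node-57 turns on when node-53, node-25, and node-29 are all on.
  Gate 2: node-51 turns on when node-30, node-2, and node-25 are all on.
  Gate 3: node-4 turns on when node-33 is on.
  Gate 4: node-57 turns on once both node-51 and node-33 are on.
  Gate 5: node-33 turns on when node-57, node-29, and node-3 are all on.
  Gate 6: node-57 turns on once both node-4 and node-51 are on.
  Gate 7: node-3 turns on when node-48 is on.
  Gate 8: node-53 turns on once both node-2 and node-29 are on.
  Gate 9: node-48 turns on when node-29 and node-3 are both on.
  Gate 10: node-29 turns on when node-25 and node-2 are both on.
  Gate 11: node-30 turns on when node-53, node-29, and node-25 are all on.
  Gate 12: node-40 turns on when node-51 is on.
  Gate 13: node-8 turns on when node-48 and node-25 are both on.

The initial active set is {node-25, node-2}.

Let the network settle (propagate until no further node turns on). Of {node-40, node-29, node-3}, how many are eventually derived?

2

Gate 10: node-25 and node-2 on → node-29 on.
node-2 and node-29 are on, so node-53 turns on (Gate 8).
Gate 11: node-53, node-29, and node-25 on → node-30 on.
node-30, node-2, and node-25 are on, so node-51 turns on (Gate 2).
Gate 12: node-51 on → node-40 on.
node-40: reached.
node-29: reached.
node-3 would need node-48 (Gate 7), but node-48 never turns on.
Reached: node-40 and node-29 — 2 of the 3.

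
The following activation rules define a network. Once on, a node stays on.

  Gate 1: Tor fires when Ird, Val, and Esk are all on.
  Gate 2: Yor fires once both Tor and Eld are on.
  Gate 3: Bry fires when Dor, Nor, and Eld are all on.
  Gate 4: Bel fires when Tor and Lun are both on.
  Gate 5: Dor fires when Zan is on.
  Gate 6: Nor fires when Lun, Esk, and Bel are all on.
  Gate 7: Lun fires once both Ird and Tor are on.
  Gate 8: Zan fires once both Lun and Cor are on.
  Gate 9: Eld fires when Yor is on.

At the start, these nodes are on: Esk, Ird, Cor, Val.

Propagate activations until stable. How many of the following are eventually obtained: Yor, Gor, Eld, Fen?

0

Yor would need Tor and Eld (Gate 2), but Eld never turns on.
No rule produces Gor, and it is not given.
Eld would need Yor (Gate 9), but Yor never turns on.
No rule produces Fen, and it is not given.
None of the 4 are reached.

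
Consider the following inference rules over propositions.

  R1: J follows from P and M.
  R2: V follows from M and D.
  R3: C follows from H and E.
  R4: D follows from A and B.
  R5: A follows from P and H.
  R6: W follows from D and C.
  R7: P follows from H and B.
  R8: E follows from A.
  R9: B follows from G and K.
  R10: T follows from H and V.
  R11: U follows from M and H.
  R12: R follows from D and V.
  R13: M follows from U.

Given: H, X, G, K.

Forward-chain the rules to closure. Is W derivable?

Yes

G and K hold, so B follows (R9).
H and B hold, so P follows (R7).
From P and H, R5 gives A.
From A and B, R4 gives D.
From A, R8 gives E.
From H and E, R3 gives C.
From D and C, R6 gives W.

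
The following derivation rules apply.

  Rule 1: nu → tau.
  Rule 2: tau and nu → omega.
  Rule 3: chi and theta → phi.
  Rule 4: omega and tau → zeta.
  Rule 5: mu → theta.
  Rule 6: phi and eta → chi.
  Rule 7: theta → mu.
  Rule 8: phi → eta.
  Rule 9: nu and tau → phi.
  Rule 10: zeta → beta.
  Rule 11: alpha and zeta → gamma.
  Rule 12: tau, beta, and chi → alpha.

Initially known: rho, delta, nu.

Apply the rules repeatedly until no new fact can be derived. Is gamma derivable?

nu holds, so tau follows (Rule 1).
From nu and tau, Rule 9 gives phi.
tau and nu hold, so omega follows (Rule 2).
From phi, Rule 8 gives eta.
From omega and tau, Rule 4 gives zeta.
From phi and eta, Rule 6 gives chi.
zeta holds, so beta follows (Rule 10).
From tau, beta, and chi, Rule 12 gives alpha.
From alpha and zeta, Rule 11 gives gamma.

Yes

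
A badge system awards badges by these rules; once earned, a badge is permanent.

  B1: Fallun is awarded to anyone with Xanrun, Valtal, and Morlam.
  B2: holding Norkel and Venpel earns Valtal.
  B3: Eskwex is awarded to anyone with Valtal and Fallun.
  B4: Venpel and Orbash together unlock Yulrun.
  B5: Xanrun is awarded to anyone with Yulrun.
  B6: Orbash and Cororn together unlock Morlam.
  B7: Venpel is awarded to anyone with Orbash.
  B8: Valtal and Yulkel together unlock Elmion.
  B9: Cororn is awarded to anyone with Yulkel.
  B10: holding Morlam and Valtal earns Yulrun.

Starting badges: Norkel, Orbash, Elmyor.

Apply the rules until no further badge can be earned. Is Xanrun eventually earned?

With Orbash, Venpel is earned (B7).
With Venpel and Orbash, Yulrun is earned (B4).
With Yulrun, Xanrun is earned (B5).

Yes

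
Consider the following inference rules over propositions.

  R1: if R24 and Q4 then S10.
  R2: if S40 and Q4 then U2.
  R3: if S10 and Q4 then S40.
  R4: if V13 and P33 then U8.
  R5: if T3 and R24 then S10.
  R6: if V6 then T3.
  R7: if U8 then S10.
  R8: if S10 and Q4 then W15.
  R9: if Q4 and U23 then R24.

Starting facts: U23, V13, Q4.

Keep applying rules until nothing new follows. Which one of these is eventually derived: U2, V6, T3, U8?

U2

Q4 and U23 hold, so R24 follows (R9).
R24 and Q4 hold, so S10 follows (R1).
S10 and Q4 hold, so S40 follows (R3).
S40 and Q4 hold, so U2 follows (R2).
No rule produces V6, and it is not given. U8 would need V13 and P33 (R4), but P33 is never established. T3 would need V6 (R6), but V6 is never established.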